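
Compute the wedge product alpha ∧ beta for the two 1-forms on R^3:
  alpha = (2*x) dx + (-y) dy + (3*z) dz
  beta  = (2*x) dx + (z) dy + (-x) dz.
alpha ∧ beta = (2*x*(y + z)) dx ∧ dy + (-2*x*(x + 3*z)) dx ∧ dz + (x*y - 3*z^2) dy ∧ dz

Distribute the wedge, using dx_i ∧ dx_j = -dx_j ∧ dx_i and dx_i ∧ dx_i = 0. For each pair (i, j) with i < j, the coefficient of dx_i ∧ dx_j in alpha ∧ beta is (alpha_i * beta_j - alpha_j * beta_i). Collecting: alpha ∧ beta = (2*x*(y + z)) dx ∧ dy + (-2*x*(x + 3*z)) dx ∧ dz + (x*y - 3*z^2) dy ∧ dz.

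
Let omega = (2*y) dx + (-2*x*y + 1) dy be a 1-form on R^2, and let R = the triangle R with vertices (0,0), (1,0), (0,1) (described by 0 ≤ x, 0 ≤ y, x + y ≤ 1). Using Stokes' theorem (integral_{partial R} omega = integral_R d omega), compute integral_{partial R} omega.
integral_(partial R) omega = -4/3

Stokes: integral_partial_R omega = integral_R d omega with d omega = (∂Q/∂x - ∂P/∂y) dx ∧ dy.
  ∂Q/∂x = -2*y
  ∂P/∂y = 2
  integrand = ∂Q/∂x - ∂P/∂y = -2*y - 2.
Integrating over R: integral_0^1 integral_0^{1-x} (-2*y - 2) dy dx = -4/3.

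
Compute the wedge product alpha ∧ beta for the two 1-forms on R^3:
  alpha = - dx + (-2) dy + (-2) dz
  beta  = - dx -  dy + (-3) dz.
alpha ∧ beta = (-1) dx ∧ dy + (1) dx ∧ dz + (4) dy ∧ dz

Distribute the wedge, using dx_i ∧ dx_j = -dx_j ∧ dx_i and dx_i ∧ dx_i = 0. For each pair (i, j) with i < j, the coefficient of dx_i ∧ dx_j in alpha ∧ beta is (alpha_i * beta_j - alpha_j * beta_i). Collecting: alpha ∧ beta = (-1) dx ∧ dy + (1) dx ∧ dz + (4) dy ∧ dz.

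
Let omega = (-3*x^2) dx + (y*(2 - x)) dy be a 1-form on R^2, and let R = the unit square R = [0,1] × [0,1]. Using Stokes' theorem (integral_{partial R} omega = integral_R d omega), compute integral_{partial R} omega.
integral_(partial R) omega = -1/2

Stokes: integral_partial_R omega = integral_R d omega with d omega = (∂Q/∂x - ∂P/∂y) dx ∧ dy.
  ∂Q/∂x = -y
  ∂P/∂y = 0
  integrand = ∂Q/∂x - ∂P/∂y = -y.
Integrating over R: integral_0^1 integral_0^1 (-y) dx dy = -1/2.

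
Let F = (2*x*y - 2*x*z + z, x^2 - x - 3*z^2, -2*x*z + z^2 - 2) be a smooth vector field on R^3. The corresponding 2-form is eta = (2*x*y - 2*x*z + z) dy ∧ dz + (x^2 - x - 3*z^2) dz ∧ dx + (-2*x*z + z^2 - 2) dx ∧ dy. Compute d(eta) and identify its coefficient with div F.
d(eta) = (-2*x + 2*y) dx ∧ dy ∧ dz; div F = -2*x + 2*y

For a 2-form in R^3 of the form above, applying d gives a 3-form with coefficient ∂P/∂x + ∂Q/∂y + ∂R/∂z:
  ∂P/∂x = 2*y - 2*z
  ∂Q/∂y = 0
  ∂R/∂z = -2*x + 2*z
Sum = -2*x + 2*y, which is exactly div F.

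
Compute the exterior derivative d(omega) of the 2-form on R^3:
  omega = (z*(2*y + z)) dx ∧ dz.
d(omega) = (-2*z) dx ∧ dy ∧ dz

For a 2-form omega = sum_{i<j} g_{ij} dx_i ∧ dx_j, the exterior derivative is
  d(omega) = sum_{i<j} d(g_{ij}) ∧ dx_i ∧ dx_j = sum_{i<j, k} (∂g_{ij}/∂x_k) dx_k ∧ dx_i ∧ dx_j.
Expand each term, using dx_k ∧ dx_i ∧ dx_j = sgn(permutation) dx_{(a)} ∧ dx_{(b)} ∧ dx_{(c)} with (a < b < c) sorted:
  d(z*(2*y + z)) includes (∂/∂y)(z*(2*y + z)) dy = (2*z) dy, which multiplied by dx ∧ dz gives (-2*z) dx ∧ dy ∧ dz
Collecting like 3-forms: d(omega) = (-2*z) dx ∧ dy ∧ dz.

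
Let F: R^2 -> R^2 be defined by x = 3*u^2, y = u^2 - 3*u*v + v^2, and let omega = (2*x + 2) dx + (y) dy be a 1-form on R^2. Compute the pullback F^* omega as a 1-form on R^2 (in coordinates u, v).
F^* omega = (38*u^3 - 9*u^2*v + 11*u*v^2 + 12*u - 3*v^3) du + (-3*u^3 + 11*u^2*v - 9*u*v^2 + 2*v^3) dv

Using F^*(f dg) = (f ∘ F) d(g ∘ F), substitute each coordinate x_i by F_i(u, v) in f_i, and replace dx_i by d F_i = (∂F_i/∂u) du + (∂F_i/∂v) dv.
  For the x component: f_1(F) = 6*u^2 + 2; d F_1 = (6*u) du + (0) dv
  For the y component: f_2(F) = u^2 - 3*u*v + v^2; d F_2 = (2*u - 3*v) du + (-3*u + 2*v) dv
Combining and collecting du, dv coefficients:
  coeff of du: 38*u^3 - 9*u^2*v + 11*u*v^2 + 12*u - 3*v^3
  coeff of dv: -3*u^3 + 11*u^2*v - 9*u*v^2 + 2*v^3
F^* omega = (38*u^3 - 9*u^2*v + 11*u*v^2 + 12*u - 3*v^3) du + (-3*u^3 + 11*u^2*v - 9*u*v^2 + 2*v^3) dv.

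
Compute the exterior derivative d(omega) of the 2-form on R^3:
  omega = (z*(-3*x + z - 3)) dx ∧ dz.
d(omega) = 0

For a 2-form omega = sum_{i<j} g_{ij} dx_i ∧ dx_j, the exterior derivative is
  d(omega) = sum_{i<j} d(g_{ij}) ∧ dx_i ∧ dx_j = sum_{i<j, k} (∂g_{ij}/∂x_k) dx_k ∧ dx_i ∧ dx_j.
Expand each term, using dx_k ∧ dx_i ∧ dx_j = sgn(permutation) dx_{(a)} ∧ dx_{(b)} ∧ dx_{(c)} with (a < b < c) sorted:

Collecting like 3-forms: d(omega) = 0.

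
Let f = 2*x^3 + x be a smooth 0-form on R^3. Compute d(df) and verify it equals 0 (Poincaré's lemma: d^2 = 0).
d(df) = 0

Step 1: df = sum_i (∂f/∂x_i) dx_i = (6*x^2 + 1) dx + (0) dy + (0) dz.
Step 2: Apply d again. Using the 1-form formula, the coefficient of dx ∧ dy in d(df) is ∂^2 f/∂x ∂y - ∂^2 f/∂y ∂x = (0) - (0) = 0 (equality of mixed partials for smooth f).
Similarly for dx ∧ dz and dy ∧ dz — all coefficients vanish. So d(df) = 0.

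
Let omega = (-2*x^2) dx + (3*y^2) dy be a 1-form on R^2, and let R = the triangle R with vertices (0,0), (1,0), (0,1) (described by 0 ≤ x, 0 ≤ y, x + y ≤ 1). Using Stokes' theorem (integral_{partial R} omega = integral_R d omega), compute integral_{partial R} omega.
integral_(partial R) omega = 0

Stokes: integral_partial_R omega = integral_R d omega with d omega = (∂Q/∂x - ∂P/∂y) dx ∧ dy.
  ∂Q/∂x = 0
  ∂P/∂y = 0
  integrand = ∂Q/∂x - ∂P/∂y = 0.
Integrating over R: integral_0^1 integral_0^{1-x} (0) dy dx = 0.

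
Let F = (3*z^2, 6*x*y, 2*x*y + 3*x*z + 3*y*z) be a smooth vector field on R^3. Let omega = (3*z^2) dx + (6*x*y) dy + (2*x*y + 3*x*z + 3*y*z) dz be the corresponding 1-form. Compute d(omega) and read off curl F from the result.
d(omega) = (2*x + 3*z) dy ∧ dz + (-2*y + 3*z) dz ∧ dx + (6*y) dx ∧ dy; curl F = (2*x + 3*z, -2*y + 3*z, 6*y)

d omega = sum_{i<j} (∂f_j/∂x_i - ∂f_i/∂x_j) dx_i ∧ dx_j. Under the identification (dy ∧ dz, dz ∧ dx, dx ∧ dy) ↔ (e_x, e_y, e_z), the coefficients are exactly the components of curl F. Compute:
  ∂R/∂y - ∂Q/∂z = (2*x + 3*z) - (0) = 2*x + 3*z
  ∂P/∂z - ∂R/∂x = (6*z) - (2*y + 3*z) = -2*y + 3*z
  ∂Q/∂x - ∂P/∂y = (6*y) - (0) = 6*y.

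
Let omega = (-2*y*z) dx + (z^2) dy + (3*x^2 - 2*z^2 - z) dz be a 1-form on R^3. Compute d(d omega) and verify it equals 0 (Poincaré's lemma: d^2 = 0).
d(d omega) = 0

Step 1: d omega = sum_{i<j} (∂f_j/∂x_i - ∂f_i/∂x_j) dx_i ∧ dx_j:
  coeff of dx ∧ dy: 2*z
  coeff of dx ∧ dz: 6*x + 2*y
  coeff of dy ∧ dz: -2*z
Step 2: Apply d again to each 2-form coefficient. The only possible 3-form in R^3 is dx ∧ dy ∧ dz, with coefficient
  ∂(coeff of dy∧dz)/∂x - ∂(coeff of dx∧dz)/∂y + ∂(coeff of dx∧dy)/∂z
  = ∂/∂x (-2*z) - ∂/∂y (6*x + 2*y) + ∂/∂z (2*z).
Each of these terms simplifies to sums of mixed partials that cancel in pairs. The result is 0 (by equality of mixed partials for smooth functions — Schwarz / Clairaut).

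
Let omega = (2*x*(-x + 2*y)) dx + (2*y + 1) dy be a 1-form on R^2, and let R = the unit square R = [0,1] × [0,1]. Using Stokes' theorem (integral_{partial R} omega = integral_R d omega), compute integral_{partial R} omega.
integral_(partial R) omega = -2

Stokes: integral_partial_R omega = integral_R d omega with d omega = (∂Q/∂x - ∂P/∂y) dx ∧ dy.
  ∂Q/∂x = 0
  ∂P/∂y = 4*x
  integrand = ∂Q/∂x - ∂P/∂y = -4*x.
Integrating over R: integral_0^1 integral_0^1 (-4*x) dx dy = -2.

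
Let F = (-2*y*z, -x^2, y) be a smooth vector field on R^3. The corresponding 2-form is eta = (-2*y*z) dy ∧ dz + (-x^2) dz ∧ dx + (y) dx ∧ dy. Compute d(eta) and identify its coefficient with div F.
d(eta) = (0) dx ∧ dy ∧ dz; div F = 0

For a 2-form in R^3 of the form above, applying d gives a 3-form with coefficient ∂P/∂x + ∂Q/∂y + ∂R/∂z:
  ∂P/∂x = 0
  ∂Q/∂y = 0
  ∂R/∂z = 0
Sum = 0, which is exactly div F.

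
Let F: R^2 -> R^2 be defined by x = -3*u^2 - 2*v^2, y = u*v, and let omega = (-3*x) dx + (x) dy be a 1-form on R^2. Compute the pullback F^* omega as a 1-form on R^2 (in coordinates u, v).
F^* omega = (-54*u^3 - 3*u^2*v - 36*u*v^2 - 2*v^3) du + (-3*u^3 - 36*u^2*v - 2*u*v^2 - 24*v^3) dv

Using F^*(f dg) = (f ∘ F) d(g ∘ F), substitute each coordinate x_i by F_i(u, v) in f_i, and replace dx_i by d F_i = (∂F_i/∂u) du + (∂F_i/∂v) dv.
  For the x component: f_1(F) = 9*u^2 + 6*v^2; d F_1 = (-6*u) du + (-4*v) dv
  For the y component: f_2(F) = -3*u^2 - 2*v^2; d F_2 = (v) du + (u) dv
Combining and collecting du, dv coefficients:
  coeff of du: -54*u^3 - 3*u^2*v - 36*u*v^2 - 2*v^3
  coeff of dv: -3*u^3 - 36*u^2*v - 2*u*v^2 - 24*v^3
F^* omega = (-54*u^3 - 3*u^2*v - 36*u*v^2 - 2*v^3) du + (-3*u^3 - 36*u^2*v - 2*u*v^2 - 24*v^3) dv.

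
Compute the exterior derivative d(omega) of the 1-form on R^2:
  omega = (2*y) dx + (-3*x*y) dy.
d(omega) = (-3*y - 2) dx ∧ dy

For a 1-form omega = sum_i f_i dx_i, the exterior derivative is
  d(omega) = sum_{i < j} (∂f_j/∂x_i - ∂f_i/∂x_j) dx_i ∧ dx_j.
  coefficient of dx ∧ dy: ∂f_2/∂x - ∂f_1/∂y = ∂(-3*x*y)/∂x - ∂(2*y)/∂y = -3*y - 2
Assembling: d(omega) = (-3*y - 2) dx ∧ dy.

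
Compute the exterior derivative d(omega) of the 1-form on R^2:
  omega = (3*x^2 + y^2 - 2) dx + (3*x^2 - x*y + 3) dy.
d(omega) = (6*x - 3*y) dx ∧ dy

For a 1-form omega = sum_i f_i dx_i, the exterior derivative is
  d(omega) = sum_{i < j} (∂f_j/∂x_i - ∂f_i/∂x_j) dx_i ∧ dx_j.
  coefficient of dx ∧ dy: ∂f_2/∂x - ∂f_1/∂y = ∂(3*x^2 - x*y + 3)/∂x - ∂(3*x^2 + y^2 - 2)/∂y = 6*x - 3*y
Assembling: d(omega) = (6*x - 3*y) dx ∧ dy.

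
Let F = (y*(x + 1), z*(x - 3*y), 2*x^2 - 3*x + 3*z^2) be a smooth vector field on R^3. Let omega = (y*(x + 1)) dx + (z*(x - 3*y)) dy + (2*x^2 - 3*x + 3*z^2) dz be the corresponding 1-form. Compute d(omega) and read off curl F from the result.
d(omega) = (-x + 3*y) dy ∧ dz + (3 - 4*x) dz ∧ dx + (-x + z - 1) dx ∧ dy; curl F = (-x + 3*y, 3 - 4*x, -x + z - 1)

d omega = sum_{i<j} (∂f_j/∂x_i - ∂f_i/∂x_j) dx_i ∧ dx_j. Under the identification (dy ∧ dz, dz ∧ dx, dx ∧ dy) ↔ (e_x, e_y, e_z), the coefficients are exactly the components of curl F. Compute:
  ∂R/∂y - ∂Q/∂z = (0) - (x - 3*y) = -x + 3*y
  ∂P/∂z - ∂R/∂x = (0) - (4*x - 3) = 3 - 4*x
  ∂Q/∂x - ∂P/∂y = (z) - (x + 1) = -x + z - 1.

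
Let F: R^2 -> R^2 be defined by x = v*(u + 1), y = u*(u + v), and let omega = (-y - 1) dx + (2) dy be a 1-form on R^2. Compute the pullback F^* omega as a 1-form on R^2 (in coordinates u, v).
F^* omega = (-u^2*v - u*v^2 + 4*u + v) du + (-u^3 - u^2*v - u^2 - u*v + u - 1) dv

Using F^*(f dg) = (f ∘ F) d(g ∘ F), substitute each coordinate x_i by F_i(u, v) in f_i, and replace dx_i by d F_i = (∂F_i/∂u) du + (∂F_i/∂v) dv.
  For the x component: f_1(F) = -u^2 - u*v - 1; d F_1 = (v) du + (u + 1) dv
  For the y component: f_2(F) = 2; d F_2 = (2*u + v) du + (u) dv
Combining and collecting du, dv coefficients:
  coeff of du: -u^2*v - u*v^2 + 4*u + v
  coeff of dv: -u^3 - u^2*v - u^2 - u*v + u - 1
F^* omega = (-u^2*v - u*v^2 + 4*u + v) du + (-u^3 - u^2*v - u^2 - u*v + u - 1) dv.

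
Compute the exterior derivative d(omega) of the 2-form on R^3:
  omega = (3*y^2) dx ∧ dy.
d(omega) = 0

For a 2-form omega = sum_{i<j} g_{ij} dx_i ∧ dx_j, the exterior derivative is
  d(omega) = sum_{i<j} d(g_{ij}) ∧ dx_i ∧ dx_j = sum_{i<j, k} (∂g_{ij}/∂x_k) dx_k ∧ dx_i ∧ dx_j.
Expand each term, using dx_k ∧ dx_i ∧ dx_j = sgn(permutation) dx_{(a)} ∧ dx_{(b)} ∧ dx_{(c)} with (a < b < c) sorted:

Collecting like 3-forms: d(omega) = 0.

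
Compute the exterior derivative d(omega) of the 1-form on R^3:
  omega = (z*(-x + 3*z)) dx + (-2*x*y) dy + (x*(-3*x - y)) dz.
d(omega) = (-2*y) dx ∧ dy + (-5*x - y - 6*z) dx ∧ dz + (-x) dy ∧ dz

For a 1-form omega = sum_i f_i dx_i, the exterior derivative is
  d(omega) = sum_{i < j} (∂f_j/∂x_i - ∂f_i/∂x_j) dx_i ∧ dx_j.
  coefficient of dx ∧ dy: ∂f_2/∂x - ∂f_1/∂y = ∂(-2*x*y)/∂x - ∂(z*(-x + 3*z))/∂y = -2*y
  coefficient of dx ∧ dz: ∂f_3/∂x - ∂f_1/∂z = ∂(x*(-3*x - y))/∂x - ∂(z*(-x + 3*z))/∂z = -5*x - y - 6*z
  coefficient of dy ∧ dz: ∂f_3/∂y - ∂f_2/∂z = ∂(x*(-3*x - y))/∂y - ∂(-2*x*y)/∂z = -x
Assembling: d(omega) = (-2*y) dx ∧ dy + (-5*x - y - 6*z) dx ∧ dz + (-x) dy ∧ dz.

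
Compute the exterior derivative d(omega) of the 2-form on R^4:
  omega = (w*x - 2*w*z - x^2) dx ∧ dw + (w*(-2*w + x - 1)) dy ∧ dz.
d(omega) = (2*w) dx ∧ dz ∧ dw + (w) dx ∧ dy ∧ dz + (-4*w + x - 1) dy ∧ dz ∧ dw

For a 2-form omega = sum_{i<j} g_{ij} dx_i ∧ dx_j, the exterior derivative is
  d(omega) = sum_{i<j} d(g_{ij}) ∧ dx_i ∧ dx_j = sum_{i<j, k} (∂g_{ij}/∂x_k) dx_k ∧ dx_i ∧ dx_j.
Expand each term, using dx_k ∧ dx_i ∧ dx_j = sgn(permutation) dx_{(a)} ∧ dx_{(b)} ∧ dx_{(c)} with (a < b < c) sorted:
  d(w*x - 2*w*z - x^2) includes (∂/∂z)(w*x - 2*w*z - x^2) dz = (-2*w) dz, which multiplied by dx ∧ dw gives (2*w) dx ∧ dz ∧ dw
  d(w*(-2*w + x - 1)) includes (∂/∂x)(w*(-2*w + x - 1)) dx = (w) dx, which multiplied by dy ∧ dz gives (w) dx ∧ dy ∧ dz
  d(w*(-2*w + x - 1)) includes (∂/∂w)(w*(-2*w + x - 1)) dw = (-4*w + x - 1) dw, which multiplied by dy ∧ dz gives (-4*w + x - 1) dy ∧ dz ∧ dw
Collecting like 3-forms: d(omega) = (2*w) dx ∧ dz ∧ dw + (w) dx ∧ dy ∧ dz + (-4*w + x - 1) dy ∧ dz ∧ dw.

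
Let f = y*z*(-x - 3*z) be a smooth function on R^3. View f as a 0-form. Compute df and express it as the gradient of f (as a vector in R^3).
df = (-y*z) dx + (z*(-x - 3*z)) dy + (y*(-x - 6*z)) dz; grad f = (-y*z, z*(-x - 3*z), y*(-x - 6*z))

For a 0-form f, d f = (∂f/∂x) dx + (∂f/∂y) dy + (∂f/∂z) dz. The components of the vector representation are exactly the entries of grad f in Cartesian coordinates:
  ∂f/∂x = -y*z
  ∂f/∂y = z*(-x - 3*z)
  ∂f/∂z = y*(-x - 6*z).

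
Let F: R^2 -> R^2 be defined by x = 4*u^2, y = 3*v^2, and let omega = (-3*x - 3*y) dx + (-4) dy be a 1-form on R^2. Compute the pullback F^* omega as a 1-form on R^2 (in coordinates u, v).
F^* omega = (-96*u^3 - 72*u*v^2) du + (-24*v) dv

Using F^*(f dg) = (f ∘ F) d(g ∘ F), substitute each coordinate x_i by F_i(u, v) in f_i, and replace dx_i by d F_i = (∂F_i/∂u) du + (∂F_i/∂v) dv.
  For the x component: f_1(F) = -12*u^2 - 9*v^2; d F_1 = (8*u) du + (0) dv
  For the y component: f_2(F) = -4; d F_2 = (0) du + (6*v) dv
Combining and collecting du, dv coefficients:
  coeff of du: -96*u^3 - 72*u*v^2
  coeff of dv: -24*v
F^* omega = (-96*u^3 - 72*u*v^2) du + (-24*v) dv.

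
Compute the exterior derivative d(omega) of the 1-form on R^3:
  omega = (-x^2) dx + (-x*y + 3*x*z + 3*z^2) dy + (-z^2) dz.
d(omega) = (-y + 3*z) dx ∧ dy + (-3*x - 6*z) dy ∧ dz

For a 1-form omega = sum_i f_i dx_i, the exterior derivative is
  d(omega) = sum_{i < j} (∂f_j/∂x_i - ∂f_i/∂x_j) dx_i ∧ dx_j.
  coefficient of dx ∧ dy: ∂f_2/∂x - ∂f_1/∂y = ∂(-x*y + 3*x*z + 3*z^2)/∂x - ∂(-x^2)/∂y = -y + 3*z
  coefficient of dy ∧ dz: ∂f_3/∂y - ∂f_2/∂z = ∂(-z^2)/∂y - ∂(-x*y + 3*x*z + 3*z^2)/∂z = -3*x - 6*z
Assembling: d(omega) = (-y + 3*z) dx ∧ dy + (-3*x - 6*z) dy ∧ dz.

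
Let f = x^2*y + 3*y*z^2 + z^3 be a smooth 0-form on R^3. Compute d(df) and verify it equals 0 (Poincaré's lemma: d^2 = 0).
d(df) = 0

Step 1: df = sum_i (∂f/∂x_i) dx_i = (2*x*y) dx + (x^2 + 3*z^2) dy + (3*z*(2*y + z)) dz.
Step 2: Apply d again. Using the 1-form formula, the coefficient of dx ∧ dy in d(df) is ∂^2 f/∂x ∂y - ∂^2 f/∂y ∂x = (2*x) - (2*x) = 0 (equality of mixed partials for smooth f).
Similarly for dx ∧ dz and dy ∧ dz — all coefficients vanish. So d(df) = 0.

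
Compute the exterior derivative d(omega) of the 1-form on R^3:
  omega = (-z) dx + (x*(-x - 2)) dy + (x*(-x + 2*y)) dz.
d(omega) = (-2*x - 2) dx ∧ dy + (-2*x + 2*y + 1) dx ∧ dz + (2*x) dy ∧ dz

For a 1-form omega = sum_i f_i dx_i, the exterior derivative is
  d(omega) = sum_{i < j} (∂f_j/∂x_i - ∂f_i/∂x_j) dx_i ∧ dx_j.
  coefficient of dx ∧ dy: ∂f_2/∂x - ∂f_1/∂y = ∂(x*(-x - 2))/∂x - ∂(-z)/∂y = -2*x - 2
  coefficient of dx ∧ dz: ∂f_3/∂x - ∂f_1/∂z = ∂(x*(-x + 2*y))/∂x - ∂(-z)/∂z = -2*x + 2*y + 1
  coefficient of dy ∧ dz: ∂f_3/∂y - ∂f_2/∂z = ∂(x*(-x + 2*y))/∂y - ∂(x*(-x - 2))/∂z = 2*x
Assembling: d(omega) = (-2*x - 2) dx ∧ dy + (-2*x + 2*y + 1) dx ∧ dz + (2*x) dy ∧ dz.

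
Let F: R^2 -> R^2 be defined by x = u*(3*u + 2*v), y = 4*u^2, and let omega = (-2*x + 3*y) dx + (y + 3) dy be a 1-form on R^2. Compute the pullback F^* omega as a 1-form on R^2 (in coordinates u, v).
F^* omega = (4*u*(17*u^2 - 3*u*v - 2*v^2 + 6)) du + (u^2*(12*u - 8*v)) dv

Using F^*(f dg) = (f ∘ F) d(g ∘ F), substitute each coordinate x_i by F_i(u, v) in f_i, and replace dx_i by d F_i = (∂F_i/∂u) du + (∂F_i/∂v) dv.
  For the x component: f_1(F) = 2*u*(3*u - 2*v); d F_1 = (6*u + 2*v) du + (2*u) dv
  For the y component: f_2(F) = 4*u^2 + 3; d F_2 = (8*u) du + (0) dv
Combining and collecting du, dv coefficients:
  coeff of du: 4*u*(17*u^2 - 3*u*v - 2*v^2 + 6)
  coeff of dv: u^2*(12*u - 8*v)
F^* omega = (4*u*(17*u^2 - 3*u*v - 2*v^2 + 6)) du + (u^2*(12*u - 8*v)) dv.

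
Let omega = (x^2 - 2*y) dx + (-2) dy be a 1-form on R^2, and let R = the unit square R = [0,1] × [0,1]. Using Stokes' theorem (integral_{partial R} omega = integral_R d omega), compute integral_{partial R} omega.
integral_(partial R) omega = 2

Stokes: integral_partial_R omega = integral_R d omega with d omega = (∂Q/∂x - ∂P/∂y) dx ∧ dy.
  ∂Q/∂x = 0
  ∂P/∂y = -2
  integrand = ∂Q/∂x - ∂P/∂y = 2.
Integrating over R: integral_0^1 integral_0^1 (2) dx dy = 2.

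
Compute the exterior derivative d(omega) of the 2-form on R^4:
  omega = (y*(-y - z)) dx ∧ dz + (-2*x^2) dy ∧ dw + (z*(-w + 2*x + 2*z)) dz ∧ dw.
d(omega) = (2*y + z) dx ∧ dy ∧ dz + (-4*x) dx ∧ dy ∧ dw + (2*z) dx ∧ dz ∧ dw

For a 2-form omega = sum_{i<j} g_{ij} dx_i ∧ dx_j, the exterior derivative is
  d(omega) = sum_{i<j} d(g_{ij}) ∧ dx_i ∧ dx_j = sum_{i<j, k} (∂g_{ij}/∂x_k) dx_k ∧ dx_i ∧ dx_j.
Expand each term, using dx_k ∧ dx_i ∧ dx_j = sgn(permutation) dx_{(a)} ∧ dx_{(b)} ∧ dx_{(c)} with (a < b < c) sorted:
  d(y*(-y - z)) includes (∂/∂y)(y*(-y - z)) dy = (-2*y - z) dy, which multiplied by dx ∧ dz gives (2*y + z) dx ∧ dy ∧ dz
  d(-2*x^2) includes (∂/∂x)(-2*x^2) dx = (-4*x) dx, which multiplied by dy ∧ dw gives (-4*x) dx ∧ dy ∧ dw
  d(z*(-w + 2*x + 2*z)) includes (∂/∂x)(z*(-w + 2*x + 2*z)) dx = (2*z) dx, which multiplied by dz ∧ dw gives (2*z) dx ∧ dz ∧ dw
Collecting like 3-forms: d(omega) = (2*y + z) dx ∧ dy ∧ dz + (-4*x) dx ∧ dy ∧ dw + (2*z) dx ∧ dz ∧ dw.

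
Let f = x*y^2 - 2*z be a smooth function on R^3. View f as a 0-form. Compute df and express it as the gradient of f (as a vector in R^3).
df = (y^2) dx + (2*x*y) dy + (-2) dz; grad f = (y^2, 2*x*y, -2)

For a 0-form f, d f = (∂f/∂x) dx + (∂f/∂y) dy + (∂f/∂z) dz. The components of the vector representation are exactly the entries of grad f in Cartesian coordinates:
  ∂f/∂x = y^2
  ∂f/∂y = 2*x*y
  ∂f/∂z = -2.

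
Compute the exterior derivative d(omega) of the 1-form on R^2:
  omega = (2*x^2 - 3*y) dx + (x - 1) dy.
d(omega) = (4) dx ∧ dy

For a 1-form omega = sum_i f_i dx_i, the exterior derivative is
  d(omega) = sum_{i < j} (∂f_j/∂x_i - ∂f_i/∂x_j) dx_i ∧ dx_j.
  coefficient of dx ∧ dy: ∂f_2/∂x - ∂f_1/∂y = ∂(x - 1)/∂x - ∂(2*x^2 - 3*y)/∂y = 4
Assembling: d(omega) = (4) dx ∧ dy.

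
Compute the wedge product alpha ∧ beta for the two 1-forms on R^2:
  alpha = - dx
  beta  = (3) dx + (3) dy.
alpha ∧ beta = (-3) dx ∧ dy

Distribute the wedge, using dx_i ∧ dx_j = -dx_j ∧ dx_i and dx_i ∧ dx_i = 0. For each pair (i, j) with i < j, the coefficient of dx_i ∧ dx_j in alpha ∧ beta is (alpha_i * beta_j - alpha_j * beta_i). Collecting: alpha ∧ beta = (-3) dx ∧ dy.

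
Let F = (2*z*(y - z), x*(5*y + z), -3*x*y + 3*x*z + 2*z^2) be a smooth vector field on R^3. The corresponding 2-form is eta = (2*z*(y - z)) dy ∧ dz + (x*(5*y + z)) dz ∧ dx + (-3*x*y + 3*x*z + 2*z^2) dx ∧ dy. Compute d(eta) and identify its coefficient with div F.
d(eta) = (8*x + 4*z) dx ∧ dy ∧ dz; div F = 8*x + 4*z

For a 2-form in R^3 of the form above, applying d gives a 3-form with coefficient ∂P/∂x + ∂Q/∂y + ∂R/∂z:
  ∂P/∂x = 0
  ∂Q/∂y = 5*x
  ∂R/∂z = 3*x + 4*z
Sum = 8*x + 4*z, which is exactly div F.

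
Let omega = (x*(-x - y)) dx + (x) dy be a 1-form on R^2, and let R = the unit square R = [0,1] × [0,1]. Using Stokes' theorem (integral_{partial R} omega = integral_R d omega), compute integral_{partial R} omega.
integral_(partial R) omega = 3/2

Stokes: integral_partial_R omega = integral_R d omega with d omega = (∂Q/∂x - ∂P/∂y) dx ∧ dy.
  ∂Q/∂x = 1
  ∂P/∂y = -x
  integrand = ∂Q/∂x - ∂P/∂y = x + 1.
Integrating over R: integral_0^1 integral_0^1 (x + 1) dx dy = 3/2.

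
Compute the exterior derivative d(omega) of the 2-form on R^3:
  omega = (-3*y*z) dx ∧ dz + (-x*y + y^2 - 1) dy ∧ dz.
d(omega) = (-y + 3*z) dx ∧ dy ∧ dz

For a 2-form omega = sum_{i<j} g_{ij} dx_i ∧ dx_j, the exterior derivative is
  d(omega) = sum_{i<j} d(g_{ij}) ∧ dx_i ∧ dx_j = sum_{i<j, k} (∂g_{ij}/∂x_k) dx_k ∧ dx_i ∧ dx_j.
Expand each term, using dx_k ∧ dx_i ∧ dx_j = sgn(permutation) dx_{(a)} ∧ dx_{(b)} ∧ dx_{(c)} with (a < b < c) sorted:
  d(-3*y*z) includes (∂/∂y)(-3*y*z) dy = (-3*z) dy, which multiplied by dx ∧ dz gives (3*z) dx ∧ dy ∧ dz
  d(-x*y + y^2 - 1) includes (∂/∂x)(-x*y + y^2 - 1) dx = (-y) dx, which multiplied by dy ∧ dz gives (-y) dx ∧ dy ∧ dz
Collecting like 3-forms: d(omega) = (-y + 3*z) dx ∧ dy ∧ dz.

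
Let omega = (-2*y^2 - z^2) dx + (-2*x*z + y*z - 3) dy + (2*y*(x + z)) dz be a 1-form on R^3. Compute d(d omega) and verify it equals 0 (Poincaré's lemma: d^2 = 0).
d(d omega) = 0

Step 1: d omega = sum_{i<j} (∂f_j/∂x_i - ∂f_i/∂x_j) dx_i ∧ dx_j:
  coeff of dx ∧ dy: 4*y - 2*z
  coeff of dx ∧ dz: 2*y + 2*z
  coeff of dy ∧ dz: 4*x - y + 2*z
Step 2: Apply d again to each 2-form coefficient. The only possible 3-form in R^3 is dx ∧ dy ∧ dz, with coefficient
  ∂(coeff of dy∧dz)/∂x - ∂(coeff of dx∧dz)/∂y + ∂(coeff of dx∧dy)/∂z
  = ∂/∂x (4*x - y + 2*z) - ∂/∂y (2*y + 2*z) + ∂/∂z (4*y - 2*z).
Each of these terms simplifies to sums of mixed partials that cancel in pairs. The result is 0 (by equality of mixed partials for smooth functions — Schwarz / Clairaut).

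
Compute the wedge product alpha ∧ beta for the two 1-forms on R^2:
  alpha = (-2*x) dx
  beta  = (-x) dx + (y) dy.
alpha ∧ beta = (-2*x*y) dx ∧ dy

Distribute the wedge, using dx_i ∧ dx_j = -dx_j ∧ dx_i and dx_i ∧ dx_i = 0. For each pair (i, j) with i < j, the coefficient of dx_i ∧ dx_j in alpha ∧ beta is (alpha_i * beta_j - alpha_j * beta_i). Collecting: alpha ∧ beta = (-2*x*y) dx ∧ dy.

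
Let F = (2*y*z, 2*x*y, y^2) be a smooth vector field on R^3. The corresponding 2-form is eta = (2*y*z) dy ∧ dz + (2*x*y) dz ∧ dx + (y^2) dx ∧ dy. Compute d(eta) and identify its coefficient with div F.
d(eta) = (2*x) dx ∧ dy ∧ dz; div F = 2*x

For a 2-form in R^3 of the form above, applying d gives a 3-form with coefficient ∂P/∂x + ∂Q/∂y + ∂R/∂z:
  ∂P/∂x = 0
  ∂Q/∂y = 2*x
  ∂R/∂z = 0
Sum = 2*x, which is exactly div F.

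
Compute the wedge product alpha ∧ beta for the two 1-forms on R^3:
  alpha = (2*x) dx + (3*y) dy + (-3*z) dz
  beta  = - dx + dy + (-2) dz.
alpha ∧ beta = (2*x + 3*y) dx ∧ dy + (-4*x - 3*z) dx ∧ dz + (-6*y + 3*z) dy ∧ dz

Distribute the wedge, using dx_i ∧ dx_j = -dx_j ∧ dx_i and dx_i ∧ dx_i = 0. For each pair (i, j) with i < j, the coefficient of dx_i ∧ dx_j in alpha ∧ beta is (alpha_i * beta_j - alpha_j * beta_i). Collecting: alpha ∧ beta = (2*x + 3*y) dx ∧ dy + (-4*x - 3*z) dx ∧ dz + (-6*y + 3*z) dy ∧ dz.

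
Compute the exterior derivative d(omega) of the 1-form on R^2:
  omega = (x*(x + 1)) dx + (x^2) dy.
d(omega) = (2*x) dx ∧ dy

For a 1-form omega = sum_i f_i dx_i, the exterior derivative is
  d(omega) = sum_{i < j} (∂f_j/∂x_i - ∂f_i/∂x_j) dx_i ∧ dx_j.
  coefficient of dx ∧ dy: ∂f_2/∂x - ∂f_1/∂y = ∂(x^2)/∂x - ∂(x*(x + 1))/∂y = 2*x
Assembling: d(omega) = (2*x) dx ∧ dy.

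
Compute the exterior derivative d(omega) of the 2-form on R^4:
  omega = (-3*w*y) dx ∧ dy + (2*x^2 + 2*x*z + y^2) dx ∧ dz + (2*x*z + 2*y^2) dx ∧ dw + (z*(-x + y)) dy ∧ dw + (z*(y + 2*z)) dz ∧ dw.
d(omega) = (-7*y - z) dx ∧ dy ∧ dw + (-2*y) dx ∧ dy ∧ dz + (-2*x) dx ∧ dz ∧ dw + (x - y + z) dy ∧ dz ∧ dw

For a 2-form omega = sum_{i<j} g_{ij} dx_i ∧ dx_j, the exterior derivative is
  d(omega) = sum_{i<j} d(g_{ij}) ∧ dx_i ∧ dx_j = sum_{i<j, k} (∂g_{ij}/∂x_k) dx_k ∧ dx_i ∧ dx_j.
Expand each term, using dx_k ∧ dx_i ∧ dx_j = sgn(permutation) dx_{(a)} ∧ dx_{(b)} ∧ dx_{(c)} with (a < b < c) sorted:
  d(-3*w*y) includes (∂/∂w)(-3*w*y) dw = (-3*y) dw, which multiplied by dx ∧ dy gives (-3*y) dx ∧ dy ∧ dw
  d(2*x^2 + 2*x*z + y^2) includes (∂/∂y)(2*x^2 + 2*x*z + y^2) dy = (2*y) dy, which multiplied by dx ∧ dz gives (-2*y) dx ∧ dy ∧ dz
  d(2*x*z + 2*y^2) includes (∂/∂y)(2*x*z + 2*y^2) dy = (4*y) dy, which multiplied by dx ∧ dw gives (-4*y) dx ∧ dy ∧ dw
  d(2*x*z + 2*y^2) includes (∂/∂z)(2*x*z + 2*y^2) dz = (2*x) dz, which multiplied by dx ∧ dw gives (-2*x) dx ∧ dz ∧ dw
  d(z*(-x + y)) includes (∂/∂x)(z*(-x + y)) dx = (-z) dx, which multiplied by dy ∧ dw gives (-z) dx ∧ dy ∧ dw
  d(z*(-x + y)) includes (∂/∂z)(z*(-x + y)) dz = (-x + y) dz, which multiplied by dy ∧ dw gives (x - y) dy ∧ dz ∧ dw
  d(z*(y + 2*z)) includes (∂/∂y)(z*(y + 2*z)) dy = (z) dy, which multiplied by dz ∧ dw gives (z) dy ∧ dz ∧ dw
Collecting like 3-forms: d(omega) = (-7*y - z) dx ∧ dy ∧ dw + (-2*y) dx ∧ dy ∧ dz + (-2*x) dx ∧ dz ∧ dw + (x - y + z) dy ∧ dz ∧ dw.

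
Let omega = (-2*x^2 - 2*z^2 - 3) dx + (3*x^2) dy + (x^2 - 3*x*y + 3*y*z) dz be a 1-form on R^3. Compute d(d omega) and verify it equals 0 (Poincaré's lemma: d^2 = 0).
d(d omega) = 0

Step 1: d omega = sum_{i<j} (∂f_j/∂x_i - ∂f_i/∂x_j) dx_i ∧ dx_j:
  coeff of dx ∧ dy: 6*x
  coeff of dx ∧ dz: 2*x - 3*y + 4*z
  coeff of dy ∧ dz: -3*x + 3*z
Step 2: Apply d again to each 2-form coefficient. The only possible 3-form in R^3 is dx ∧ dy ∧ dz, with coefficient
  ∂(coeff of dy∧dz)/∂x - ∂(coeff of dx∧dz)/∂y + ∂(coeff of dx∧dy)/∂z
  = ∂/∂x (-3*x + 3*z) - ∂/∂y (2*x - 3*y + 4*z) + ∂/∂z (6*x).
Each of these terms simplifies to sums of mixed partials that cancel in pairs. The result is 0 (by equality of mixed partials for smooth functions — Schwarz / Clairaut).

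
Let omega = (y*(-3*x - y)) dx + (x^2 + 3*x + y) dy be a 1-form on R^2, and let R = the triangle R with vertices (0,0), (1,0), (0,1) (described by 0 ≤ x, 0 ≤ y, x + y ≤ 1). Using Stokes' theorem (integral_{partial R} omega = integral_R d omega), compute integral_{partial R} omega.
integral_(partial R) omega = 8/3

Stokes: integral_partial_R omega = integral_R d omega with d omega = (∂Q/∂x - ∂P/∂y) dx ∧ dy.
  ∂Q/∂x = 2*x + 3
  ∂P/∂y = -3*x - 2*y
  integrand = ∂Q/∂x - ∂P/∂y = 5*x + 2*y + 3.
Integrating over R: integral_0^1 integral_0^{1-x} (5*x + 2*y + 3) dy dx = 8/3.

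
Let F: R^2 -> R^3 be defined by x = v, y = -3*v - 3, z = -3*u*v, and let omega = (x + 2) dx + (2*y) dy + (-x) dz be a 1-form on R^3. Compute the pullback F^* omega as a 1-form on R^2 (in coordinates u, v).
F^* omega = (3*v^2) du + (3*u*v + 19*v + 20) dv

Using F^*(f dg) = (f ∘ F) d(g ∘ F), substitute each coordinate x_i by F_i(u, v) in f_i, and replace dx_i by d F_i = (∂F_i/∂u) du + (∂F_i/∂v) dv.
  For the x component: f_1(F) = v + 2; d F_1 = (0) du + (1) dv
  For the y component: f_2(F) = -6*v - 6; d F_2 = (0) du + (-3) dv
  For the z component: f_3(F) = -v; d F_3 = (-3*v) du + (-3*u) dv
Combining and collecting du, dv coefficients:
  coeff of du: 3*v^2
  coeff of dv: 3*u*v + 19*v + 20
F^* omega = (3*v^2) du + (3*u*v + 19*v + 20) dv.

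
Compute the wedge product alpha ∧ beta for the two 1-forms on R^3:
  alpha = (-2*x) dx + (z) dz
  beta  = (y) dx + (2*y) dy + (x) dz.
alpha ∧ beta = (-4*x*y) dx ∧ dy + (-2*x^2 - y*z) dx ∧ dz + (-2*y*z) dy ∧ dz

Distribute the wedge, using dx_i ∧ dx_j = -dx_j ∧ dx_i and dx_i ∧ dx_i = 0. For each pair (i, j) with i < j, the coefficient of dx_i ∧ dx_j in alpha ∧ beta is (alpha_i * beta_j - alpha_j * beta_i). Collecting: alpha ∧ beta = (-4*x*y) dx ∧ dy + (-2*x^2 - y*z) dx ∧ dz + (-2*y*z) dy ∧ dz.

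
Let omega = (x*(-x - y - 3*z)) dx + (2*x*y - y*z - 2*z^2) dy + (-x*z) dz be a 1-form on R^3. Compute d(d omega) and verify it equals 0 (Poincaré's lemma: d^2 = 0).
d(d omega) = 0

Step 1: d omega = sum_{i<j} (∂f_j/∂x_i - ∂f_i/∂x_j) dx_i ∧ dx_j:
  coeff of dx ∧ dy: x + 2*y
  coeff of dx ∧ dz: 3*x - z
  coeff of dy ∧ dz: y + 4*z
Step 2: Apply d again to each 2-form coefficient. The only possible 3-form in R^3 is dx ∧ dy ∧ dz, with coefficient
  ∂(coeff of dy∧dz)/∂x - ∂(coeff of dx∧dz)/∂y + ∂(coeff of dx∧dy)/∂z
  = ∂/∂x (y + 4*z) - ∂/∂y (3*x - z) + ∂/∂z (x + 2*y).
Each of these terms simplifies to sums of mixed partials that cancel in pairs. The result is 0 (by equality of mixed partials for smooth functions — Schwarz / Clairaut).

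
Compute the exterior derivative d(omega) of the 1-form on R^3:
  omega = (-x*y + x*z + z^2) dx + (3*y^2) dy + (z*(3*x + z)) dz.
d(omega) = (x) dx ∧ dy + (-x + z) dx ∧ dz

For a 1-form omega = sum_i f_i dx_i, the exterior derivative is
  d(omega) = sum_{i < j} (∂f_j/∂x_i - ∂f_i/∂x_j) dx_i ∧ dx_j.
  coefficient of dx ∧ dy: ∂f_2/∂x - ∂f_1/∂y = ∂(3*y^2)/∂x - ∂(-x*y + x*z + z^2)/∂y = x
  coefficient of dx ∧ dz: ∂f_3/∂x - ∂f_1/∂z = ∂(z*(3*x + z))/∂x - ∂(-x*y + x*z + z^2)/∂z = -x + z
Assembling: d(omega) = (x) dx ∧ dy + (-x + z) dx ∧ dz.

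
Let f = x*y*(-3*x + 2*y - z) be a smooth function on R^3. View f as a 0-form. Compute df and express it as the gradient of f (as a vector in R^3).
df = (y*(-6*x + 2*y - z)) dx + (x*(-3*x + 4*y - z)) dy + (-x*y) dz; grad f = (y*(-6*x + 2*y - z), x*(-3*x + 4*y - z), -x*y)

For a 0-form f, d f = (∂f/∂x) dx + (∂f/∂y) dy + (∂f/∂z) dz. The components of the vector representation are exactly the entries of grad f in Cartesian coordinates:
  ∂f/∂x = y*(-6*x + 2*y - z)
  ∂f/∂y = x*(-3*x + 4*y - z)
  ∂f/∂z = -x*y.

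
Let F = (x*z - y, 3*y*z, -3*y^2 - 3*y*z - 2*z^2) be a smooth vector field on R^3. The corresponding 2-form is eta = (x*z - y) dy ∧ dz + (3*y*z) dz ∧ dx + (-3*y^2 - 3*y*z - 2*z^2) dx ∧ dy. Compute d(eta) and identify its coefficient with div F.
d(eta) = (-3*y) dx ∧ dy ∧ dz; div F = -3*y

For a 2-form in R^3 of the form above, applying d gives a 3-form with coefficient ∂P/∂x + ∂Q/∂y + ∂R/∂z:
  ∂P/∂x = z
  ∂Q/∂y = 3*z
  ∂R/∂z = -3*y - 4*z
Sum = -3*y, which is exactly div F.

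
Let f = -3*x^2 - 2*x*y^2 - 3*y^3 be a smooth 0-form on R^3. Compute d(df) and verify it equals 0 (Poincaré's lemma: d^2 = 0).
d(df) = 0

Step 1: df = sum_i (∂f/∂x_i) dx_i = (-6*x - 2*y^2) dx + (y*(-4*x - 9*y)) dy + (0) dz.
Step 2: Apply d again. Using the 1-form formula, the coefficient of dx ∧ dy in d(df) is ∂^2 f/∂x ∂y - ∂^2 f/∂y ∂x = (-4*y) - (-4*y) = 0 (equality of mixed partials for smooth f).
Similarly for dx ∧ dz and dy ∧ dz — all coefficients vanish. So d(df) = 0.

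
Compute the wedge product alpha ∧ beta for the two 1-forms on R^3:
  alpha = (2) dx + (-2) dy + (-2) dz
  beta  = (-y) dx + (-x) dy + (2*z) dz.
alpha ∧ beta = (-2*x - 2*y) dx ∧ dy + (-2*y + 4*z) dx ∧ dz + (-2*x - 4*z) dy ∧ dz

Distribute the wedge, using dx_i ∧ dx_j = -dx_j ∧ dx_i and dx_i ∧ dx_i = 0. For each pair (i, j) with i < j, the coefficient of dx_i ∧ dx_j in alpha ∧ beta is (alpha_i * beta_j - alpha_j * beta_i). Collecting: alpha ∧ beta = (-2*x - 2*y) dx ∧ dy + (-2*y + 4*z) dx ∧ dz + (-2*x - 4*z) dy ∧ dz.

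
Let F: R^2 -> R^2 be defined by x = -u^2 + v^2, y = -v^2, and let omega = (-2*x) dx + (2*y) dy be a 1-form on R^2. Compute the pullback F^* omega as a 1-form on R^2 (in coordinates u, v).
F^* omega = (4*u*(-u^2 + v^2)) du + (4*u^2*v) dv

Using F^*(f dg) = (f ∘ F) d(g ∘ F), substitute each coordinate x_i by F_i(u, v) in f_i, and replace dx_i by d F_i = (∂F_i/∂u) du + (∂F_i/∂v) dv.
  For the x component: f_1(F) = 2*u^2 - 2*v^2; d F_1 = (-2*u) du + (2*v) dv
  For the y component: f_2(F) = -2*v^2; d F_2 = (0) du + (-2*v) dv
Combining and collecting du, dv coefficients:
  coeff of du: 4*u*(-u^2 + v^2)
  coeff of dv: 4*u^2*v
F^* omega = (4*u*(-u^2 + v^2)) du + (4*u^2*v) dv.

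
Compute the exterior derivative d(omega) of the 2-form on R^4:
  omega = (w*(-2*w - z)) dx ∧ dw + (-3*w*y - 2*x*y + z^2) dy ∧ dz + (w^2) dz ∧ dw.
d(omega) = (w) dx ∧ dz ∧ dw + (-2*y) dx ∧ dy ∧ dz + (-3*y) dy ∧ dz ∧ dw

For a 2-form omega = sum_{i<j} g_{ij} dx_i ∧ dx_j, the exterior derivative is
  d(omega) = sum_{i<j} d(g_{ij}) ∧ dx_i ∧ dx_j = sum_{i<j, k} (∂g_{ij}/∂x_k) dx_k ∧ dx_i ∧ dx_j.
Expand each term, using dx_k ∧ dx_i ∧ dx_j = sgn(permutation) dx_{(a)} ∧ dx_{(b)} ∧ dx_{(c)} with (a < b < c) sorted:
  d(w*(-2*w - z)) includes (∂/∂z)(w*(-2*w - z)) dz = (-w) dz, which multiplied by dx ∧ dw gives (w) dx ∧ dz ∧ dw
  d(-3*w*y - 2*x*y + z^2) includes (∂/∂x)(-3*w*y - 2*x*y + z^2) dx = (-2*y) dx, which multiplied by dy ∧ dz gives (-2*y) dx ∧ dy ∧ dz
  d(-3*w*y - 2*x*y + z^2) includes (∂/∂w)(-3*w*y - 2*x*y + z^2) dw = (-3*y) dw, which multiplied by dy ∧ dz gives (-3*y) dy ∧ dz ∧ dw
Collecting like 3-forms: d(omega) = (w) dx ∧ dz ∧ dw + (-2*y) dx ∧ dy ∧ dz + (-3*y) dy ∧ dz ∧ dw.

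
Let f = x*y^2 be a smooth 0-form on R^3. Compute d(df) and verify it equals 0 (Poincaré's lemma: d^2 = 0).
d(df) = 0

Step 1: df = sum_i (∂f/∂x_i) dx_i = (y^2) dx + (2*x*y) dy + (0) dz.
Step 2: Apply d again. Using the 1-form formula, the coefficient of dx ∧ dy in d(df) is ∂^2 f/∂x ∂y - ∂^2 f/∂y ∂x = (2*y) - (2*y) = 0 (equality of mixed partials for smooth f).
Similarly for dx ∧ dz and dy ∧ dz — all coefficients vanish. So d(df) = 0.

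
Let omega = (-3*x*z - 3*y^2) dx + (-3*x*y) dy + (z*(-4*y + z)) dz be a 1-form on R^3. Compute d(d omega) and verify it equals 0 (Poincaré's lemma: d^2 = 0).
d(d omega) = 0

Step 1: d omega = sum_{i<j} (∂f_j/∂x_i - ∂f_i/∂x_j) dx_i ∧ dx_j:
  coeff of dx ∧ dy: 3*y
  coeff of dx ∧ dz: 3*x
  coeff of dy ∧ dz: -4*z
Step 2: Apply d again to each 2-form coefficient. The only possible 3-form in R^3 is dx ∧ dy ∧ dz, with coefficient
  ∂(coeff of dy∧dz)/∂x - ∂(coeff of dx∧dz)/∂y + ∂(coeff of dx∧dy)/∂z
  = ∂/∂x (-4*z) - ∂/∂y (3*x) + ∂/∂z (3*y).
Each of these terms simplifies to sums of mixed partials that cancel in pairs. The result is 0 (by equality of mixed partials for smooth functions — Schwarz / Clairaut).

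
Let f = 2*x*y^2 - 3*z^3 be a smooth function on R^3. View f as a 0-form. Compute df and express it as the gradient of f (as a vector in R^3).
df = (2*y^2) dx + (4*x*y) dy + (-9*z^2) dz; grad f = (2*y^2, 4*x*y, -9*z^2)

For a 0-form f, d f = (∂f/∂x) dx + (∂f/∂y) dy + (∂f/∂z) dz. The components of the vector representation are exactly the entries of grad f in Cartesian coordinates:
  ∂f/∂x = 2*y^2
  ∂f/∂y = 4*x*y
  ∂f/∂z = -9*z^2.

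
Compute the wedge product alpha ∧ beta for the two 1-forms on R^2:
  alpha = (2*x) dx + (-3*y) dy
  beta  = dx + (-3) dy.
alpha ∧ beta = (-6*x + 3*y) dx ∧ dy

Distribute the wedge, using dx_i ∧ dx_j = -dx_j ∧ dx_i and dx_i ∧ dx_i = 0. For each pair (i, j) with i < j, the coefficient of dx_i ∧ dx_j in alpha ∧ beta is (alpha_i * beta_j - alpha_j * beta_i). Collecting: alpha ∧ beta = (-6*x + 3*y) dx ∧ dy.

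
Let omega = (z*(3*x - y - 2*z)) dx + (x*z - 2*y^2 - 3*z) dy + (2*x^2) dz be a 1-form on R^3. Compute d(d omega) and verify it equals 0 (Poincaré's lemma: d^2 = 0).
d(d omega) = 0

Step 1: d omega = sum_{i<j} (∂f_j/∂x_i - ∂f_i/∂x_j) dx_i ∧ dx_j:
  coeff of dx ∧ dy: 2*z
  coeff of dx ∧ dz: x + y + 4*z
  coeff of dy ∧ dz: 3 - x
Step 2: Apply d again to each 2-form coefficient. The only possible 3-form in R^3 is dx ∧ dy ∧ dz, with coefficient
  ∂(coeff of dy∧dz)/∂x - ∂(coeff of dx∧dz)/∂y + ∂(coeff of dx∧dy)/∂z
  = ∂/∂x (3 - x) - ∂/∂y (x + y + 4*z) + ∂/∂z (2*z).
Each of these terms simplifies to sums of mixed partials that cancel in pairs. The result is 0 (by equality of mixed partials for smooth functions — Schwarz / Clairaut).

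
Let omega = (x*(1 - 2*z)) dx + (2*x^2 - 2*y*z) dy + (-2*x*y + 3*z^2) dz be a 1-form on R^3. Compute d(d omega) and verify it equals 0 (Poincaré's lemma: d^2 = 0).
d(d omega) = 0

Step 1: d omega = sum_{i<j} (∂f_j/∂x_i - ∂f_i/∂x_j) dx_i ∧ dx_j:
  coeff of dx ∧ dy: 4*x
  coeff of dx ∧ dz: 2*x - 2*y
  coeff of dy ∧ dz: -2*x + 2*y
Step 2: Apply d again to each 2-form coefficient. The only possible 3-form in R^3 is dx ∧ dy ∧ dz, with coefficient
  ∂(coeff of dy∧dz)/∂x - ∂(coeff of dx∧dz)/∂y + ∂(coeff of dx∧dy)/∂z
  = ∂/∂x (-2*x + 2*y) - ∂/∂y (2*x - 2*y) + ∂/∂z (4*x).
Each of these terms simplifies to sums of mixed partials that cancel in pairs. The result is 0 (by equality of mixed partials for smooth functions — Schwarz / Clairaut).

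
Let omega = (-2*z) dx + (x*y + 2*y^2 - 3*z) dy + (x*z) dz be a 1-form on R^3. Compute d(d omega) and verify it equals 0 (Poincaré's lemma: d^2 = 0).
d(d omega) = 0

Step 1: d omega = sum_{i<j} (∂f_j/∂x_i - ∂f_i/∂x_j) dx_i ∧ dx_j:
  coeff of dx ∧ dy: y
  coeff of dx ∧ dz: z + 2
  coeff of dy ∧ dz: 3
Step 2: Apply d again to each 2-form coefficient. The only possible 3-form in R^3 is dx ∧ dy ∧ dz, with coefficient
  ∂(coeff of dy∧dz)/∂x - ∂(coeff of dx∧dz)/∂y + ∂(coeff of dx∧dy)/∂z
  = ∂/∂x (3) - ∂/∂y (z + 2) + ∂/∂z (y).
Each of these terms simplifies to sums of mixed partials that cancel in pairs. The result is 0 (by equality of mixed partials for smooth functions — Schwarz / Clairaut).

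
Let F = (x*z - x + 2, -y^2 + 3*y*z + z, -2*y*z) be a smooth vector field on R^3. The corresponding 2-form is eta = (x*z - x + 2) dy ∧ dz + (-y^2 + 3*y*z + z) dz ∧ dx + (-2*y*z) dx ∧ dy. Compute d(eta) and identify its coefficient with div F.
d(eta) = (-4*y + 4*z - 1) dx ∧ dy ∧ dz; div F = -4*y + 4*z - 1

For a 2-form in R^3 of the form above, applying d gives a 3-form with coefficient ∂P/∂x + ∂Q/∂y + ∂R/∂z:
  ∂P/∂x = z - 1
  ∂Q/∂y = -2*y + 3*z
  ∂R/∂z = -2*y
Sum = -4*y + 4*z - 1, which is exactly div F.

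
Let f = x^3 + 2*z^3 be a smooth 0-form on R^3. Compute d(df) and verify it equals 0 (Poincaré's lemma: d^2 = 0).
d(df) = 0

Step 1: df = sum_i (∂f/∂x_i) dx_i = (3*x^2) dx + (0) dy + (6*z^2) dz.
Step 2: Apply d again. Using the 1-form formula, the coefficient of dx ∧ dy in d(df) is ∂^2 f/∂x ∂y - ∂^2 f/∂y ∂x = (0) - (0) = 0 (equality of mixed partials for smooth f).
Similarly for dx ∧ dz and dy ∧ dz — all coefficients vanish. So d(df) = 0.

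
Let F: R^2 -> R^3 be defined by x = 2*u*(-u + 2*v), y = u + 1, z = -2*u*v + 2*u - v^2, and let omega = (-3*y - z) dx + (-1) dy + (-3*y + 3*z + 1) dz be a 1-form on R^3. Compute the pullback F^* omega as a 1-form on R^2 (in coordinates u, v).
F^* omega = (-8*u^2*v + 20*u^2 + 16*u*v^2 - 38*u*v + 18*u + 10*v^3 - 6*v^2 - 8*v - 5) du + (20*u^2*v - 26*u^2 + 22*u*v^2 - 6*u*v - 8*u + 6*v^3 + 4*v) dv

Using F^*(f dg) = (f ∘ F) d(g ∘ F), substitute each coordinate x_i by F_i(u, v) in f_i, and replace dx_i by d F_i = (∂F_i/∂u) du + (∂F_i/∂v) dv.
  For the x component: f_1(F) = 2*u*v - 5*u + v^2 - 3; d F_1 = (-4*u + 4*v) du + (4*u) dv
  For the y component: f_2(F) = -1; d F_2 = (1) du + (0) dv
  For the z component: f_3(F) = -6*u*v + 3*u - 3*v^2 - 2; d F_3 = (2 - 2*v) du + (-2*u - 2*v) dv
Combining and collecting du, dv coefficients:
  coeff of du: -8*u^2*v + 20*u^2 + 16*u*v^2 - 38*u*v + 18*u + 10*v^3 - 6*v^2 - 8*v - 5
  coeff of dv: 20*u^2*v - 26*u^2 + 22*u*v^2 - 6*u*v - 8*u + 6*v^3 + 4*v
F^* omega = (-8*u^2*v + 20*u^2 + 16*u*v^2 - 38*u*v + 18*u + 10*v^3 - 6*v^2 - 8*v - 5) du + (20*u^2*v - 26*u^2 + 22*u*v^2 - 6*u*v - 8*u + 6*v^3 + 4*v) dv.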